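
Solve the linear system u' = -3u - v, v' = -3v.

u(t) = -C_1e^(-3t) - C_2te^(-3t) - 2C_2e^(-3t), v(t) = C_2e^(-3t)

Coefficient matrix A = [[-3, -1], [0, -3]].
Characteristic polynomial det(A - λI) = λ^2 + 6λ + 9 = 0.
Single eigenvalue λ = -3 with algebraic multiplicity 2.
Eigenvector v = (-1,0); generalized eigenvector w with (A-λI)w=v is (-2,1).
General solution: e^(-3t)[C_1·v + C_2·(t·v + w)].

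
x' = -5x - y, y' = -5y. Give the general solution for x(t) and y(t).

Coefficient matrix A = [[-5, -1], [0, -5]].
Characteristic polynomial det(A - λI) = λ^2 + 10λ + 25 = 0.
Single eigenvalue λ = -5 with algebraic multiplicity 2.
Eigenvector v = (1,0); generalized eigenvector w with (A-λI)w=v is (-3,-1).
General solution: e^(-5t)[C_1·v + C_2·(t·v + w)].

x(t) = C_1e^(-5t) + C_2te^(-5t) - 3C_2e^(-5t), y(t) = -C_2e^(-5t)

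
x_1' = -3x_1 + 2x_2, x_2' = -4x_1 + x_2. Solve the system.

Coefficient matrix A = [[-3, 2], [-4, 1]].
Characteristic polynomial det(A - λI) = λ^2 + 2λ + 5 = 0.
Eigenvalues λ = -1 ± 2i (complex conjugate pair).
For λ=-1+2i: an eigenvector is (-1,-1) - i(0,1) = (-1, -1 - i).
A real fundamental pair from Re and Im of e^((-1+2i)t)v: X_1 = e^(-t)(cos(2t)·(-1,-1) + sin(2t)·(0,1)), X_2 = e^(-t)(sin(2t)·(-1,-1) - cos(2t)·(0,1)).
General solution: K_1X_1 + K_2X_2.

x_1(t) = -K_1e^(-t)cos(2t) - K_2e^(-t)sin(2t), x_2(t) = K_1e^(-t)sin(2t) - K_1e^(-t)cos(2t) - K_2e^(-t)sin(2t) - K_2e^(-t)cos(2t)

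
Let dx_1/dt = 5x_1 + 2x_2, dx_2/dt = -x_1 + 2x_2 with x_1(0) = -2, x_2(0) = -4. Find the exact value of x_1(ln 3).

A = [[5,2],[-1,2]]; eigenvalues λ = 3, 4.
Eigenvectors: (-1,1) for λ=3, (2,-1) for λ=4.
From the initial condition, c_1 = -10, c_2 = -6.
x_1(ln 3) = (-10)(3^3)(-1) + (-6)(3^4)(2) = -702.

-702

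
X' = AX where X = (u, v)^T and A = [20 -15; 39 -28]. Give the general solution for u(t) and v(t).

Coefficient matrix A = [[20, -15], [39, -28]].
Characteristic polynomial det(A - λI) = λ^2 + 8λ + 25 = 0.
Eigenvalues λ = -4 ± 3i (complex conjugate pair).
For λ=-4+3i: an eigenvector is (1,2) - i(-2,-3) = (1 + 2i, 2 + 3i).
A real fundamental pair from Re and Im of e^((-4+3i)t)v: X_1 = e^(-4t)(cos(3t)·(1,2) + sin(3t)·(-2,-3)), X_2 = e^(-4t)(sin(3t)·(1,2) - cos(3t)·(-2,-3)).
General solution: c_1X_1 + c_2X_2.

u(t) = -2c_1e^(-4t)sin(3t) + c_1e^(-4t)cos(3t) + c_2e^(-4t)sin(3t) + 2c_2e^(-4t)cos(3t), v(t) = -3c_1e^(-4t)sin(3t) + 2c_1e^(-4t)cos(3t) + 2c_2e^(-4t)sin(3t) + 3c_2e^(-4t)cos(3t)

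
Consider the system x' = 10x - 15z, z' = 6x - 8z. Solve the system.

Coefficient matrix A = [[10, -15], [6, -8]].
Characteristic polynomial det(A - λI) = λ^2 - 2λ + 10 = 0.
Eigenvalues λ = 1 ± 3i (complex conjugate pair).
For λ=1+3i: an eigenvector is (1,1) - i(-2,-1) = (1 + 2i, 1 + i).
A real fundamental pair from Re and Im of e^((1+3i)t)v: X_1 = e^(t)(cos(3t)·(1,1) + sin(3t)·(-2,-1)), X_2 = e^(t)(sin(3t)·(1,1) - cos(3t)·(-2,-1)).
General solution: c_1X_1 + c_2X_2.

x(t) = -2c_1e^(t)sin(3t) + c_1e^(t)cos(3t) + c_2e^(t)sin(3t) + 2c_2e^(t)cos(3t), z(t) = -c_1e^(t)sin(3t) + c_1e^(t)cos(3t) + c_2e^(t)sin(3t) + c_2e^(t)cos(3t)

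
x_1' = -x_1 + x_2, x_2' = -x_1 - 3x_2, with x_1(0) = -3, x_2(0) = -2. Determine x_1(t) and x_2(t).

Coefficient matrix A = [[-1, 1], [-1, -3]].
Characteristic polynomial det(A - λI) = λ^2 + 4λ + 4 = 0.
Single eigenvalue λ = -2 with algebraic multiplicity 2.
Eigenvector v = (-1,1); generalized eigenvector w with (A-λI)w=v is (0,-1).
General solution: e^(-2t)[c_1·v + c_2·(t·v + w)].
Applying x_1(0)=-3, x_2(0)=-2 gives c_1=3, c_2=5.

x_1(t) = -5te^(-2t) - 3e^(-2t), x_2(t) = 5te^(-2t) - 2e^(-2t)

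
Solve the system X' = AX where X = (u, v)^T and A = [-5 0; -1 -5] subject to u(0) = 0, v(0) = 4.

Coefficient matrix A = [[-5, 0], [-1, -5]].
Characteristic polynomial det(A - λI) = λ^2 + 10λ + 25 = 0.
Single eigenvalue λ = -5 with algebraic multiplicity 2.
Eigenvector v = (0,1); generalized eigenvector w with (A-λI)w=v is (-1,1).
General solution: e^(-5t)[C_1·v + C_2·(t·v + w)].
Applying u(0)=0, v(0)=4 gives C_1=4, C_2=0.

u(t) = 0, v(t) = 4e^(-5t)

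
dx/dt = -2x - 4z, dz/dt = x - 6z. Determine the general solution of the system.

x(t) = 2C_1e^(-4t) + 2C_2te^(-4t) + C_2e^(-4t), z(t) = C_1e^(-4t) + C_2te^(-4t)

Coefficient matrix A = [[-2, -4], [1, -6]].
Characteristic polynomial det(A - λI) = λ^2 + 8λ + 16 = 0.
Single eigenvalue λ = -4 with algebraic multiplicity 2.
Eigenvector v = (2,1); generalized eigenvector w with (A-λI)w=v is (1,0).
General solution: e^(-4t)[C_1·v + C_2·(t·v + w)].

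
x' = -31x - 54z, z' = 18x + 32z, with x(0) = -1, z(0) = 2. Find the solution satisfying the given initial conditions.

x(t) = -9e^(5t) + 8e^(-4t), z(t) = 6e^(5t) - 4e^(-4t)

Coefficient matrix A = [[-31, -54], [18, 32]].
Characteristic polynomial det(A - λI) = λ^2 - λ - 20 = 0.
Eigenvalues λ = -4, 5.
For λ=-4: (A-λI) row 1 is [-27, -54], so an eigenvector is (2, -1).
For λ=5: (A-λI) row 1 is [-36, -54], so an eigenvector is (3, -2).
General solution: c_1e^(-4t)(2,-1) + c_2e^(5t)(3,-2).
Applying x(0)=-1, z(0)=2 gives c_1=4, c_2=-3.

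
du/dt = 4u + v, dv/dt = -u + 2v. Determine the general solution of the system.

u(t) = c_1e^(3t) + c_2te^(3t) + 3c_2e^(3t), v(t) = -c_1e^(3t) - c_2te^(3t) - 2c_2e^(3t)

Coefficient matrix A = [[4, 1], [-1, 2]].
Characteristic polynomial det(A - λI) = λ^2 - 6λ + 9 = 0.
Single eigenvalue λ = 3 with algebraic multiplicity 2.
Eigenvector v = (1,-1); generalized eigenvector w with (A-λI)w=v is (3,-2).
General solution: e^(3t)[c_1·v + c_2·(t·v + w)].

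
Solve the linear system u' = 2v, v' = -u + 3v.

Coefficient matrix A = [[0, 2], [-1, 3]].
Characteristic polynomial det(A - λI) = λ^2 - 3λ + 2 = 0.
Eigenvalues λ = 2, 1.
For λ=2: (A-λI) row 1 is [-2, 2], so an eigenvector is (-1, -1).
For λ=1: (A-λI) row 1 is [-1, 2], so an eigenvector is (2, 1).
General solution: c_1e^(2t)(-1,-1) + c_2e^(t)(2,1).

u(t) = -c_1e^(2t) + 2c_2e^(t), v(t) = -c_1e^(2t) + c_2e^(t)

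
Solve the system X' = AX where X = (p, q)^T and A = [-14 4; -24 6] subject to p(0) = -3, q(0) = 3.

Coefficient matrix A = [[-14, 4], [-24, 6]].
Characteristic polynomial det(A - λI) = λ^2 + 8λ + 12 = 0.
Eigenvalues λ = -2, -6.
For λ=-2: (A-λI) row 1 is [-12, 4], so an eigenvector is (1, 3).
For λ=-6: (A-λI) row 1 is [-8, 4], so an eigenvector is (1, 2).
General solution: C_1e^(-2t)(1,3) + C_2e^(-6t)(1,2).
Applying p(0)=-3, q(0)=3 gives C_1=9, C_2=-12.

p(t) = 9e^(-2t) - 12e^(-6t), q(t) = 27e^(-2t) - 24e^(-6t)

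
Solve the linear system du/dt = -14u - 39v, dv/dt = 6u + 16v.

u(t) = -2C_1e^(t)sin(3t) + 3C_1e^(t)cos(3t) + 3C_2e^(t)sin(3t) + 2C_2e^(t)cos(3t), v(t) = C_1e^(t)sin(3t) - C_1e^(t)cos(3t) - C_2e^(t)sin(3t) - C_2e^(t)cos(3t)

Coefficient matrix A = [[-14, -39], [6, 16]].
Characteristic polynomial det(A - λI) = λ^2 - 2λ + 10 = 0.
Eigenvalues λ = 1 ± 3i (complex conjugate pair).
For λ=1+3i: an eigenvector is (3,-1) - i(-2,1) = (3 + 2i, -1 - i).
A real fundamental pair from Re and Im of e^((1+3i)t)v: X_1 = e^(t)(cos(3t)·(3,-1) + sin(3t)·(-2,1)), X_2 = e^(t)(sin(3t)·(3,-1) - cos(3t)·(-2,1)).
General solution: C_1X_1 + C_2X_2.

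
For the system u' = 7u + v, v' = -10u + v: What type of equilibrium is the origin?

A = [[7,1],[-10,1]]; det(A-λI) = λ^2 - 8λ + 17.
λ = 4 ± i: positive real part.

unstable spiral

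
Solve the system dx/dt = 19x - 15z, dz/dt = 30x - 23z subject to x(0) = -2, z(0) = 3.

Coefficient matrix A = [[19, -15], [30, -23]].
Characteristic polynomial det(A - λI) = λ^2 + 4λ + 13 = 0.
Eigenvalues λ = -2 ± 3i (complex conjugate pair).
For λ=-2+3i: an eigenvector is (1,1) - i(2,3) = (1 - 2i, 1 - 3i).
A real fundamental pair from Re and Im of e^((-2+3i)t)v: X_1 = e^(-2t)(cos(3t)·(1,1) + sin(3t)·(2,3)), X_2 = e^(-2t)(sin(3t)·(1,1) - cos(3t)·(2,3)).
General solution: c_1X_1 + c_2X_2.
Applying x(0)=-2, z(0)=3 gives c_1=-12, c_2=-5.

x(t) = -29e^(-2t)sin(3t) - 2e^(-2t)cos(3t), z(t) = -41e^(-2t)sin(3t) + 3e^(-2t)cos(3t)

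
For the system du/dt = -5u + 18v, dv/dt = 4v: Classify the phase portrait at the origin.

A = [[-5,18],[0,4]]; det(A-λI) = λ^2 + λ - 20.
λ = -5, 4: opposite signs.

saddle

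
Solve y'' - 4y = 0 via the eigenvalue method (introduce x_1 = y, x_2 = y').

y(t) = c_1e^(2t) + c_2e^(-2t)

Let x_1 = y, x_2 = y'. Then x_1' = x_2 and x_2' = 4x_1.
A = [[0,1],[4,0]]; det(A-λI) = λ^2 - 4.
Eigenvalues λ = 2, -2 with eigenvectors (1,2), (1,-2).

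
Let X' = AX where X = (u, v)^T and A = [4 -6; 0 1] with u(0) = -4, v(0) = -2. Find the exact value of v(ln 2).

A = [[4,-6],[0,1]]; eigenvalues λ = 1, 4.
Eigenvectors: (2,1) for λ=1, (1,0) for λ=4.
From the initial condition, c_1 = -2, c_2 = 0.
v(ln 2) = (-2)(2^1)(1) + (0)(2^4)(0) = -4.

-4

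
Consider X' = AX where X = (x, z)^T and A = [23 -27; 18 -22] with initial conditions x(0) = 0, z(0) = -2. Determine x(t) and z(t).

Coefficient matrix A = [[23, -27], [18, -22]].
Characteristic polynomial det(A - λI) = λ^2 - λ - 20 = 0.
Eigenvalues λ = -4, 5.
For λ=-4: (A-λI) row 1 is [27, -27], so an eigenvector is (1, 1).
For λ=5: (A-λI) row 1 is [18, -27], so an eigenvector is (3, 2).
General solution: C_1e^(-4t)(1,1) + C_2e^(5t)(3,2).
Applying x(0)=0, z(0)=-2 gives C_1=-6, C_2=2.

x(t) = 6e^(5t) - 6e^(-4t), z(t) = 4e^(5t) - 6e^(-4t)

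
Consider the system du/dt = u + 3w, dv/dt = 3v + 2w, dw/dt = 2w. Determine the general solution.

u(t) = K_1e^(t) + 3K_3e^(2t), v(t) = K_2e^(3t) - 2K_3e^(2t), w(t) = K_3e^(2t)

Coefficient matrix A = [[1, 0, 3], [0, 3, 2], [0, 0, 2]].
det(A - λI) = 0 gives eigenvalues λ = 1, 3, 2.
For λ=1: eigenvector (1,0,0).
For λ=3: eigenvector (0,1,0).
For λ=2: eigenvector (3,-2,1).
General solution: K_1e^(t)(1,0,0) + K_2e^(3t)(0,1,0) + K_3e^(2t)(3,-2,1).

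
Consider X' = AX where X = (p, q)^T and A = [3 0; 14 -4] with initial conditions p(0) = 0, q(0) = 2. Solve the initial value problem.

Coefficient matrix A = [[3, 0], [14, -4]].
Characteristic polynomial det(A - λI) = λ^2 + λ - 12 = 0.
Eigenvalues λ = -4, 3.
For λ=-4: (A-λI) row 1 is [7, 0], so an eigenvector is (0, -1).
For λ=3: (A-λI) row 2 is [14, -7], so an eigenvector is (-1, -2).
General solution: C_1e^(-4t)(0,-1) + C_2e^(3t)(-1,-2).
Applying p(0)=0, q(0)=2 gives C_1=-2, C_2=0.

p(t) = 0, q(t) = 2e^(-4t)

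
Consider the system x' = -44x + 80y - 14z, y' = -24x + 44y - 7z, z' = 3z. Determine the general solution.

x(t) = -5C_1e^(4t) + 2C_2e^(-4t) - 2C_3e^(3t), y(t) = -3C_1e^(4t) + C_2e^(-4t) - C_3e^(3t), z(t) = C_3e^(3t)

Coefficient matrix A = [[-44, 80, -14], [-24, 44, -7], [0, 0, 3]].
det(A - λI) = 0 gives eigenvalues λ = 4, -4, 3.
For λ=4: eigenvector (-5,-3,0).
For λ=-4: eigenvector (2,1,0).
For λ=3: eigenvector (-2,-1,1).
General solution: C_1e^(4t)(-5,-3,0) + C_2e^(-4t)(2,1,0) + C_3e^(3t)(-2,-1,1).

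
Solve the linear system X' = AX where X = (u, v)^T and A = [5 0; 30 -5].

u(t) = c_2e^(5t), v(t) = c_1e^(-5t) + 3c_2e^(5t)

Coefficient matrix A = [[5, 0], [30, -5]].
Characteristic polynomial det(A - λI) = λ^2 - 25 = 0.
Eigenvalues λ = -5, 5.
For λ=-5: (A-λI) row 1 is [10, 0], so an eigenvector is (0, 1).
For λ=5: (A-λI) row 2 is [30, -10], so an eigenvector is (1, 3).
General solution: c_1e^(-5t)(0,1) + c_2e^(5t)(1,3).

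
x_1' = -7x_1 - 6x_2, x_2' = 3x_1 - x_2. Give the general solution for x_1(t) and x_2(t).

x_1(t) = -K_1e^(-4t)sin(3t) + K_1e^(-4t)cos(3t) + K_2e^(-4t)sin(3t) + K_2e^(-4t)cos(3t), x_2(t) = K_1e^(-4t)sin(3t) - K_2e^(-4t)cos(3t)

Coefficient matrix A = [[-7, -6], [3, -1]].
Characteristic polynomial det(A - λI) = λ^2 + 8λ + 25 = 0.
Eigenvalues λ = -4 ± 3i (complex conjugate pair).
For λ=-4+3i: an eigenvector is (1,0) - i(-1,1) = (1 + i, 0 - i).
A real fundamental pair from Re and Im of e^((-4+3i)t)v: X_1 = e^(-4t)(cos(3t)·(1,0) + sin(3t)·(-1,1)), X_2 = e^(-4t)(sin(3t)·(1,0) - cos(3t)·(-1,1)).
General solution: K_1X_1 + K_2X_2.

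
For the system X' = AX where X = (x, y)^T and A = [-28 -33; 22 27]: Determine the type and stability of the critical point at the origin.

A = [[-28,-33],[22,27]]; det(A-λI) = λ^2 + λ - 30.
λ = 5, -6: opposite signs.

saddle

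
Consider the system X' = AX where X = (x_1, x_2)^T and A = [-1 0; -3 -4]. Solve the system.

Coefficient matrix A = [[-1, 0], [-3, -4]].
Characteristic polynomial det(A - λI) = λ^2 + 5λ + 4 = 0.
Eigenvalues λ = -1, -4.
For λ=-1: (A-λI) row 2 is [-3, -3], so an eigenvector is (1, -1).
For λ=-4: (A-λI) row 1 is [3, 0], so an eigenvector is (0, -1).
General solution: C_1e^(-t)(1,-1) + C_2e^(-4t)(0,-1).

x_1(t) = C_1e^(-t), x_2(t) = -C_1e^(-t) - C_2e^(-4t)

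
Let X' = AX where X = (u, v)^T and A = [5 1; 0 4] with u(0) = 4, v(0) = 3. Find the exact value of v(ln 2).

48

A = [[5,1],[0,4]]; eigenvalues λ = 4, 5.
Eigenvectors: (-1,1) for λ=4, (-1,0) for λ=5.
From the initial condition, c_1 = 3, c_2 = -7.
v(ln 2) = (3)(2^4)(1) + (-7)(2^5)(0) = 48.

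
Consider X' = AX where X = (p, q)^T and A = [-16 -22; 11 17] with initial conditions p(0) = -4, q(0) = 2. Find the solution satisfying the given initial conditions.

p(t) = -4e^(-5t), q(t) = 2e^(-5t)

Coefficient matrix A = [[-16, -22], [11, 17]].
Characteristic polynomial det(A - λI) = λ^2 - λ - 30 = 0.
Eigenvalues λ = 6, -5.
For λ=6: (A-λI) row 1 is [-22, -22], so an eigenvector is (-1, 1).
For λ=-5: (A-λI) row 1 is [-11, -22], so an eigenvector is (2, -1).
General solution: C_1e^(6t)(-1,1) + C_2e^(-5t)(2,-1).
Applying p(0)=-4, q(0)=2 gives C_1=0, C_2=-2.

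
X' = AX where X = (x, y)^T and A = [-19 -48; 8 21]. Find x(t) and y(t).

Coefficient matrix A = [[-19, -48], [8, 21]].
Characteristic polynomial det(A - λI) = λ^2 - 2λ - 15 = 0.
Eigenvalues λ = 5, -3.
For λ=5: (A-λI) row 1 is [-24, -48], so an eigenvector is (2, -1).
For λ=-3: (A-λI) row 1 is [-16, -48], so an eigenvector is (3, -1).
General solution: C_1e^(5t)(2,-1) + C_2e^(-3t)(3,-1).

x(t) = 2C_1e^(5t) + 3C_2e^(-3t), y(t) = -C_1e^(5t) - C_2e^(-3t)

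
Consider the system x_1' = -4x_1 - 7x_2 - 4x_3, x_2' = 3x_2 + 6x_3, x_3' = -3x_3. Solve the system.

Coefficient matrix A = [[-4, -7, -4], [0, 3, 6], [0, 0, -3]].
det(A - λI) = 0 gives eigenvalues λ = 3, -4, -3.
For λ=3: eigenvector (-1,1,0).
For λ=-4: eigenvector (1,0,0).
For λ=-3: eigenvector (3,-1,1).
General solution: c_1e^(3t)(-1,1,0) + c_2e^(-4t)(1,0,0) + c_3e^(-3t)(3,-1,1).

x_1(t) = -c_1e^(3t) + c_2e^(-4t) + 3c_3e^(-3t), x_2(t) = c_1e^(3t) - c_3e^(-3t), x_3(t) = c_3e^(-3t)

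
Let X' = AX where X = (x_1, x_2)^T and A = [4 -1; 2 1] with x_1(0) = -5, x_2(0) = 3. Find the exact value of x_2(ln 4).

-576

A = [[4,-1],[2,1]]; eigenvalues λ = 2, 3.
Eigenvectors: (-1,-2) for λ=2, (-1,-1) for λ=3.
From the initial condition, c_1 = -8, c_2 = 13.
x_2(ln 4) = (-8)(4^2)(-2) + (13)(4^3)(-1) = -576.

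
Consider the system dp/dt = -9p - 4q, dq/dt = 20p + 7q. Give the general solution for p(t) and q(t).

Coefficient matrix A = [[-9, -4], [20, 7]].
Characteristic polynomial det(A - λI) = λ^2 + 2λ + 17 = 0.
Eigenvalues λ = -1 ± 4i (complex conjugate pair).
For λ=-1+4i: an eigenvector is (0,-1) - i(1,-2) = (0 - i, -1 + 2i).
A real fundamental pair from Re and Im of e^((-1+4i)t)v: X_1 = e^(-t)(cos(4t)·(0,-1) + sin(4t)·(1,-2)), X_2 = e^(-t)(sin(4t)·(0,-1) - cos(4t)·(1,-2)).
General solution: C_1X_1 + C_2X_2.

p(t) = C_1e^(-t)sin(4t) - C_2e^(-t)cos(4t), q(t) = -2C_1e^(-t)sin(4t) - C_1e^(-t)cos(4t) - C_2e^(-t)sin(4t) + 2C_2e^(-t)cos(4t)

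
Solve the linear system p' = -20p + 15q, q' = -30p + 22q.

Coefficient matrix A = [[-20, 15], [-30, 22]].
Characteristic polynomial det(A - λI) = λ^2 - 2λ + 10 = 0.
Eigenvalues λ = 1 ± 3i (complex conjugate pair).
For λ=1+3i: an eigenvector is (2,3) - i(1,1) = (2 - i, 3 - i).
A real fundamental pair from Re and Im of e^((1+3i)t)v: X_1 = e^(t)(cos(3t)·(2,3) + sin(3t)·(1,1)), X_2 = e^(t)(sin(3t)·(2,3) - cos(3t)·(1,1)).
General solution: c_1X_1 + c_2X_2.

p(t) = c_1e^(t)sin(3t) + 2c_1e^(t)cos(3t) + 2c_2e^(t)sin(3t) - c_2e^(t)cos(3t), q(t) = c_1e^(t)sin(3t) + 3c_1e^(t)cos(3t) + 3c_2e^(t)sin(3t) - c_2e^(t)cos(3t)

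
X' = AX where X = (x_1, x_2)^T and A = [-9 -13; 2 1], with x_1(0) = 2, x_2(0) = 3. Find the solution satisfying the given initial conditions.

Coefficient matrix A = [[-9, -13], [2, 1]].
Characteristic polynomial det(A - λI) = λ^2 + 8λ + 17 = 0.
Eigenvalues λ = -4 ± i (complex conjugate pair).
For λ=-4+i: an eigenvector is (-3,1) - i(2,-1) = (-3 - 2i, 1 + i).
A real fundamental pair from Re and Im of e^((-4+i)t)v: X_1 = e^(-4t)(cos(t)·(-3,1) + sin(t)·(2,-1)), X_2 = e^(-4t)(sin(t)·(-3,1) - cos(t)·(2,-1)).
General solution: K_1X_1 + K_2X_2.
Applying x_1(0)=2, x_2(0)=3 gives K_1=-8, K_2=11.

x_1(t) = -49e^(-4t)sin(t) + 2e^(-4t)cos(t), x_2(t) = 19e^(-4t)sin(t) + 3e^(-4t)cos(t)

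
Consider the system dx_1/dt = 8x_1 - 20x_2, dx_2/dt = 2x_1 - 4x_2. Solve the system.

Coefficient matrix A = [[8, -20], [2, -4]].
Characteristic polynomial det(A - λI) = λ^2 - 4λ + 8 = 0.
Eigenvalues λ = 2 ± 2i (complex conjugate pair).
For λ=2+2i: an eigenvector is (3,1) - i(-1,0) = (3 + i, 1).
A real fundamental pair from Re and Im of e^((2+2i)t)v: X_1 = e^(2t)(cos(2t)·(3,1) + sin(2t)·(-1,0)), X_2 = e^(2t)(sin(2t)·(3,1) - cos(2t)·(-1,0)).
General solution: K_1X_1 + K_2X_2.

x_1(t) = -K_1e^(2t)sin(2t) + 3K_1e^(2t)cos(2t) + 3K_2e^(2t)sin(2t) + K_2e^(2t)cos(2t), x_2(t) = K_1e^(2t)cos(2t) + K_2e^(2t)sin(2t)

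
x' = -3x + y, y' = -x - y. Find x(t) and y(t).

x(t) = -C_1e^(-2t) - C_2te^(-2t) - C_2e^(-2t), y(t) = -C_1e^(-2t) - C_2te^(-2t) - 2C_2e^(-2t)

Coefficient matrix A = [[-3, 1], [-1, -1]].
Characteristic polynomial det(A - λI) = λ^2 + 4λ + 4 = 0.
Single eigenvalue λ = -2 with algebraic multiplicity 2.
Eigenvector v = (-1,-1); generalized eigenvector w with (A-λI)w=v is (-1,-2).
General solution: e^(-2t)[C_1·v + C_2·(t·v + w)].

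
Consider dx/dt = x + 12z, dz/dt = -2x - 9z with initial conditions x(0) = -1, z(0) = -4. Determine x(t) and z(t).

x(t) = -27e^(-3t) + 26e^(-5t), z(t) = 9e^(-3t) - 13e^(-5t)

Coefficient matrix A = [[1, 12], [-2, -9]].
Characteristic polynomial det(A - λI) = λ^2 + 8λ + 15 = 0.
Eigenvalues λ = -5, -3.
For λ=-5: (A-λI) row 1 is [6, 12], so an eigenvector is (2, -1).
For λ=-3: (A-λI) row 1 is [4, 12], so an eigenvector is (-3, 1).
General solution: c_1e^(-5t)(2,-1) + c_2e^(-3t)(-3,1).
Applying x(0)=-1, z(0)=-4 gives c_1=13, c_2=9.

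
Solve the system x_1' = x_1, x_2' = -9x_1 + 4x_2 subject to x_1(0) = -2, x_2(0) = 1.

Coefficient matrix A = [[1, 0], [-9, 4]].
Characteristic polynomial det(A - λI) = λ^2 - 5λ + 4 = 0.
Eigenvalues λ = 4, 1.
For λ=4: (A-λI) row 1 is [-3, 0], so an eigenvector is (0, -1).
For λ=1: (A-λI) row 2 is [-9, 3], so an eigenvector is (1, 3).
General solution: K_1e^(4t)(0,-1) + K_2e^(t)(1,3).
Applying x_1(0)=-2, x_2(0)=1 gives K_1=-7, K_2=-2.

x_1(t) = -2e^(t), x_2(t) = 7e^(4t) - 6e^(t)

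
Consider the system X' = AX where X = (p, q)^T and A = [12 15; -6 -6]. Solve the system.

Coefficient matrix A = [[12, 15], [-6, -6]].
Characteristic polynomial det(A - λI) = λ^2 - 6λ + 18 = 0.
Eigenvalues λ = 3 ± 3i (complex conjugate pair).
For λ=3+3i: an eigenvector is (2,-1) - i(1,-1) = (2 - i, -1 + i).
A real fundamental pair from Re and Im of e^((3+3i)t)v: X_1 = e^(3t)(cos(3t)·(2,-1) + sin(3t)·(1,-1)), X_2 = e^(3t)(sin(3t)·(2,-1) - cos(3t)·(1,-1)).
General solution: C_1X_1 + C_2X_2.

p(t) = C_1e^(3t)sin(3t) + 2C_1e^(3t)cos(3t) + 2C_2e^(3t)sin(3t) - C_2e^(3t)cos(3t), q(t) = -C_1e^(3t)sin(3t) - C_1e^(3t)cos(3t) - C_2e^(3t)sin(3t) + C_2e^(3t)cos(3t)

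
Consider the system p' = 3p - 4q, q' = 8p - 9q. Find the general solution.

Coefficient matrix A = [[3, -4], [8, -9]].
Characteristic polynomial det(A - λI) = λ^2 + 6λ + 5 = 0.
Eigenvalues λ = -5, -1.
For λ=-5: (A-λI) row 1 is [8, -4], so an eigenvector is (1, 2).
For λ=-1: (A-λI) row 1 is [4, -4], so an eigenvector is (1, 1).
General solution: K_1e^(-5t)(1,2) + K_2e^(-t)(1,1).

p(t) = K_1e^(-5t) + K_2e^(-t), q(t) = 2K_1e^(-5t) + K_2e^(-t)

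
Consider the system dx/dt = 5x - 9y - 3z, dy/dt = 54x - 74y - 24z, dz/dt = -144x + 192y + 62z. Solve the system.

x(t) = c_1e^(-t) + c_2e^(-4t), y(t) = 6c_1e^(-t) + 9c_2e^(-4t) - c_3e^(-2t), z(t) = -16c_1e^(-t) - 24c_2e^(-4t) + 3c_3e^(-2t)

Coefficient matrix A = [[5, -9, -3], [54, -74, -24], [-144, 192, 62]].
det(A - λI) = 0 gives eigenvalues λ = -1, -4, -2.
For λ=-1: eigenvector (1,6,-16).
For λ=-4: eigenvector (1,9,-24).
For λ=-2: eigenvector (0,-1,3).
General solution: c_1e^(-t)(1,6,-16) + c_2e^(-4t)(1,9,-24) + c_3e^(-2t)(0,-1,3).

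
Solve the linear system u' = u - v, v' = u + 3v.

Coefficient matrix A = [[1, -1], [1, 3]].
Characteristic polynomial det(A - λI) = λ^2 - 4λ + 4 = 0.
Single eigenvalue λ = 2 with algebraic multiplicity 2.
Eigenvector v = (1,-1); generalized eigenvector w with (A-λI)w=v is (0,-1).
General solution: e^(2t)[c_1·v + c_2·(t·v + w)].

u(t) = c_1e^(2t) + c_2te^(2t), v(t) = -c_1e^(2t) - c_2te^(2t) - c_2e^(2t)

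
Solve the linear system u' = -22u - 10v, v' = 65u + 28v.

u(t) = -c_1e^(3t)sin(5t) + c_1e^(3t)cos(5t) + c_2e^(3t)sin(5t) + c_2e^(3t)cos(5t), v(t) = 3c_1e^(3t)sin(5t) - 2c_1e^(3t)cos(5t) - 2c_2e^(3t)sin(5t) - 3c_2e^(3t)cos(5t)

Coefficient matrix A = [[-22, -10], [65, 28]].
Characteristic polynomial det(A - λI) = λ^2 - 6λ + 34 = 0.
Eigenvalues λ = 3 ± 5i (complex conjugate pair).
For λ=3+5i: an eigenvector is (1,-2) - i(-1,3) = (1 + i, -2 - 3i).
A real fundamental pair from Re and Im of e^((3+5i)t)v: X_1 = e^(3t)(cos(5t)·(1,-2) + sin(5t)·(-1,3)), X_2 = e^(3t)(sin(5t)·(1,-2) - cos(5t)·(-1,3)).
General solution: c_1X_1 + c_2X_2.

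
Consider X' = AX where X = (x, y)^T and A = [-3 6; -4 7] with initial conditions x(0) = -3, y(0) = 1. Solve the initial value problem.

Coefficient matrix A = [[-3, 6], [-4, 7]].
Characteristic polynomial det(A - λI) = λ^2 - 4λ + 3 = 0.
Eigenvalues λ = 1, 3.
For λ=1: (A-λI) row 1 is [-4, 6], so an eigenvector is (3, 2).
For λ=3: (A-λI) row 1 is [-6, 6], so an eigenvector is (1, 1).
General solution: c_1e^(t)(3,2) + c_2e^(3t)(1,1).
Applying x(0)=-3, y(0)=1 gives c_1=-4, c_2=9.

x(t) = 9e^(3t) - 12e^(t), y(t) = 9e^(3t) - 8e^(t)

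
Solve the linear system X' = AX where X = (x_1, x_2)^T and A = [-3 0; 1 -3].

Coefficient matrix A = [[-3, 0], [1, -3]].
Characteristic polynomial det(A - λI) = λ^2 + 6λ + 9 = 0.
Single eigenvalue λ = -3 with algebraic multiplicity 2.
Eigenvector v = (0,1); generalized eigenvector w with (A-λI)w=v is (1,3).
General solution: e^(-3t)[c_1·v + c_2·(t·v + w)].

x_1(t) = c_2e^(-3t), x_2(t) = c_1e^(-3t) + c_2te^(-3t) + 3c_2e^(-3t)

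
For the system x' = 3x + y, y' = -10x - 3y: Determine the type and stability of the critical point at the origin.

center

A = [[3,1],[-10,-3]]; det(A-λI) = λ^2 + 1.
λ = 0 ± i: zero real part.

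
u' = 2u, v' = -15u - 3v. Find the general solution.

u(t) = c_2e^(2t), v(t) = -c_1e^(-3t) - 3c_2e^(2t)

Coefficient matrix A = [[2, 0], [-15, -3]].
Characteristic polynomial det(A - λI) = λ^2 + λ - 6 = 0.
Eigenvalues λ = -3, 2.
For λ=-3: (A-λI) row 1 is [5, 0], so an eigenvector is (0, -1).
For λ=2: (A-λI) row 2 is [-15, -5], so an eigenvector is (1, -3).
General solution: c_1e^(-3t)(0,-1) + c_2e^(2t)(1,-3).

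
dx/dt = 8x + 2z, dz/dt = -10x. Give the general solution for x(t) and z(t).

Coefficient matrix A = [[8, 2], [-10, 0]].
Characteristic polynomial det(A - λI) = λ^2 - 8λ + 20 = 0.
Eigenvalues λ = 4 ± 2i (complex conjugate pair).
For λ=4+2i: an eigenvector is (1,-2) - i(0,-1) = (1, -2 + i).
A real fundamental pair from Re and Im of e^((4+2i)t)v: X_1 = e^(4t)(cos(2t)·(1,-2) + sin(2t)·(0,-1)), X_2 = e^(4t)(sin(2t)·(1,-2) - cos(2t)·(0,-1)).
General solution: K_1X_1 + K_2X_2.

x(t) = K_1e^(4t)cos(2t) + K_2e^(4t)sin(2t), z(t) = -K_1e^(4t)sin(2t) - 2K_1e^(4t)cos(2t) - 2K_2e^(4t)sin(2t) + K_2e^(4t)cos(2t)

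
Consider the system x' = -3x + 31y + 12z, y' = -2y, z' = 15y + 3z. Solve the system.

x(t) = C_1e^(-3t) - 5C_2e^(-2t) + 2C_3e^(3t), y(t) = C_2e^(-2t), z(t) = -3C_2e^(-2t) + C_3e^(3t)

Coefficient matrix A = [[-3, 31, 12], [0, -2, 0], [0, 15, 3]].
det(A - λI) = 0 gives eigenvalues λ = -3, -2, 3.
For λ=-3: eigenvector (1,0,0).
For λ=-2: eigenvector (-5,1,-3).
For λ=3: eigenvector (2,0,1).
General solution: C_1e^(-3t)(1,0,0) + C_2e^(-2t)(-5,1,-3) + C_3e^(3t)(2,0,1).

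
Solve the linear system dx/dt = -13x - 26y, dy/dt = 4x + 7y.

Coefficient matrix A = [[-13, -26], [4, 7]].
Characteristic polynomial det(A - λI) = λ^2 + 6λ + 13 = 0.
Eigenvalues λ = -3 ± 2i (complex conjugate pair).
For λ=-3+2i: an eigenvector is (-2,1) - i(-3,1) = (-2 + 3i, 1 - i).
A real fundamental pair from Re and Im of e^((-3+2i)t)v: X_1 = e^(-3t)(cos(2t)·(-2,1) + sin(2t)·(-3,1)), X_2 = e^(-3t)(sin(2t)·(-2,1) - cos(2t)·(-3,1)).
General solution: K_1X_1 + K_2X_2.

x(t) = -3K_1e^(-3t)sin(2t) - 2K_1e^(-3t)cos(2t) - 2K_2e^(-3t)sin(2t) + 3K_2e^(-3t)cos(2t), y(t) = K_1e^(-3t)sin(2t) + K_1e^(-3t)cos(2t) + K_2e^(-3t)sin(2t) - K_2e^(-3t)cos(2t)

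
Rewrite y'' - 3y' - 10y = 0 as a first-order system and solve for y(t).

y(t) = c_1e^(5t) + c_2e^(-2t)

Let x_1 = y, x_2 = y'. Then x_1' = x_2 and x_2' = 10x_1 + 3x_2.
A = [[0,1],[10,3]]; det(A-λI) = λ^2 - 3λ - 10.
Eigenvalues λ = 5, -2 with eigenvectors (1,5), (1,-2).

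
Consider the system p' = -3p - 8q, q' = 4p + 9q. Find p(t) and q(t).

p(t) = 2K_1e^(t) + K_2e^(5t), q(t) = -K_1e^(t) - K_2e^(5t)

Coefficient matrix A = [[-3, -8], [4, 9]].
Characteristic polynomial det(A - λI) = λ^2 - 6λ + 5 = 0.
Eigenvalues λ = 1, 5.
For λ=1: (A-λI) row 1 is [-4, -8], so an eigenvector is (2, -1).
For λ=5: (A-λI) row 1 is [-8, -8], so an eigenvector is (1, -1).
General solution: K_1e^(t)(2,-1) + K_2e^(5t)(1,-1).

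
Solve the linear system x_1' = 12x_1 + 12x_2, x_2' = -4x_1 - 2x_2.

Coefficient matrix A = [[12, 12], [-4, -2]].
Characteristic polynomial det(A - λI) = λ^2 - 10λ + 24 = 0.
Eigenvalues λ = 6, 4.
For λ=6: (A-λI) row 1 is [6, 12], so an eigenvector is (2, -1).
For λ=4: (A-λI) row 1 is [8, 12], so an eigenvector is (-3, 2).
General solution: K_1e^(6t)(2,-1) + K_2e^(4t)(-3,2).

x_1(t) = 2K_1e^(6t) - 3K_2e^(4t), x_2(t) = -K_1e^(6t) + 2K_2e^(4t)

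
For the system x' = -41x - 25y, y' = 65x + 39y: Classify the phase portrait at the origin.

A = [[-41,-25],[65,39]]; det(A-λI) = λ^2 + 2λ + 26.
λ = -1 ± 5i: negative real part.

stable spiral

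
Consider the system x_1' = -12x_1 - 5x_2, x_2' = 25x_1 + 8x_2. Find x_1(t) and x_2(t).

Coefficient matrix A = [[-12, -5], [25, 8]].
Characteristic polynomial det(A - λI) = λ^2 + 4λ + 29 = 0.
Eigenvalues λ = -2 ± 5i (complex conjugate pair).
For λ=-2+5i: an eigenvector is (1,-2) - i(0,1) = (1, -2 - i).
A real fundamental pair from Re and Im of e^((-2+5i)t)v: X_1 = e^(-2t)(cos(5t)·(1,-2) + sin(5t)·(0,1)), X_2 = e^(-2t)(sin(5t)·(1,-2) - cos(5t)·(0,1)).
General solution: c_1X_1 + c_2X_2.

x_1(t) = c_1e^(-2t)cos(5t) + c_2e^(-2t)sin(5t), x_2(t) = c_1e^(-2t)sin(5t) - 2c_1e^(-2t)cos(5t) - 2c_2e^(-2t)sin(5t) - c_2e^(-2t)cos(5t)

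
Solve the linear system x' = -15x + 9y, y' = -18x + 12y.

Coefficient matrix A = [[-15, 9], [-18, 12]].
Characteristic polynomial det(A - λI) = λ^2 + 3λ - 18 = 0.
Eigenvalues λ = -6, 3.
For λ=-6: (A-λI) row 1 is [-9, 9], so an eigenvector is (1, 1).
For λ=3: (A-λI) row 1 is [-18, 9], so an eigenvector is (-1, -2).
General solution: C_1e^(-6t)(1,1) + C_2e^(3t)(-1,-2).

x(t) = C_1e^(-6t) - C_2e^(3t), y(t) = C_1e^(-6t) - 2C_2e^(3t)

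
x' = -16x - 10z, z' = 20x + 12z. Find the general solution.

x(t) = -K_1e^(-2t)sin(2t) - 2K_1e^(-2t)cos(2t) - 2K_2e^(-2t)sin(2t) + K_2e^(-2t)cos(2t), z(t) = K_1e^(-2t)sin(2t) + 3K_1e^(-2t)cos(2t) + 3K_2e^(-2t)sin(2t) - K_2e^(-2t)cos(2t)

Coefficient matrix A = [[-16, -10], [20, 12]].
Characteristic polynomial det(A - λI) = λ^2 + 4λ + 8 = 0.
Eigenvalues λ = -2 ± 2i (complex conjugate pair).
For λ=-2+2i: an eigenvector is (-2,3) - i(-1,1) = (-2 + i, 3 - i).
A real fundamental pair from Re and Im of e^((-2+2i)t)v: X_1 = e^(-2t)(cos(2t)·(-2,3) + sin(2t)·(-1,1)), X_2 = e^(-2t)(sin(2t)·(-2,3) - cos(2t)·(-1,1)).
General solution: K_1X_1 + K_2X_2.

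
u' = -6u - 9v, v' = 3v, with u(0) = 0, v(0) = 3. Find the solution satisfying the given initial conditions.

u(t) = -3e^(3t) + 3e^(-6t), v(t) = 3e^(3t)

Coefficient matrix A = [[-6, -9], [0, 3]].
Characteristic polynomial det(A - λI) = λ^2 + 3λ - 18 = 0.
Eigenvalues λ = -6, 3.
For λ=-6: (A-λI) row 1 is [0, -9], so an eigenvector is (1, 0).
For λ=3: (A-λI) row 1 is [-9, -9], so an eigenvector is (1, -1).
General solution: c_1e^(-6t)(1,0) + c_2e^(3t)(1,-1).
Applying u(0)=0, v(0)=3 gives c_1=3, c_2=-3.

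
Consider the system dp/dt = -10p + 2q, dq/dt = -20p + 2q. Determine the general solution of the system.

p(t) = -K_1e^(-4t)cos(2t) - K_2e^(-4t)sin(2t), q(t) = K_1e^(-4t)sin(2t) - 3K_1e^(-4t)cos(2t) - 3K_2e^(-4t)sin(2t) - K_2e^(-4t)cos(2t)

Coefficient matrix A = [[-10, 2], [-20, 2]].
Characteristic polynomial det(A - λI) = λ^2 + 8λ + 20 = 0.
Eigenvalues λ = -4 ± 2i (complex conjugate pair).
For λ=-4+2i: an eigenvector is (-1,-3) - i(0,1) = (-1, -3 - i).
A real fundamental pair from Re and Im of e^((-4+2i)t)v: X_1 = e^(-4t)(cos(2t)·(-1,-3) + sin(2t)·(0,1)), X_2 = e^(-4t)(sin(2t)·(-1,-3) - cos(2t)·(0,1)).
General solution: K_1X_1 + K_2X_2.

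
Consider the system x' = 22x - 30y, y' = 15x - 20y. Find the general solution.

Coefficient matrix A = [[22, -30], [15, -20]].
Characteristic polynomial det(A - λI) = λ^2 - 2λ + 10 = 0.
Eigenvalues λ = 1 ± 3i (complex conjugate pair).
For λ=1+3i: an eigenvector is (1,1) - i(-3,-2) = (1 + 3i, 1 + 2i).
A real fundamental pair from Re and Im of e^((1+3i)t)v: X_1 = e^(t)(cos(3t)·(1,1) + sin(3t)·(-3,-2)), X_2 = e^(t)(sin(3t)·(1,1) - cos(3t)·(-3,-2)).
General solution: K_1X_1 + K_2X_2.

x(t) = -3K_1e^(t)sin(3t) + K_1e^(t)cos(3t) + K_2e^(t)sin(3t) + 3K_2e^(t)cos(3t), y(t) = -2K_1e^(t)sin(3t) + K_1e^(t)cos(3t) + K_2e^(t)sin(3t) + 2K_2e^(t)cos(3t)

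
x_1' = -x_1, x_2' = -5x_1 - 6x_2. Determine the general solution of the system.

Coefficient matrix A = [[-1, 0], [-5, -6]].
Characteristic polynomial det(A - λI) = λ^2 + 7λ + 6 = 0.
Eigenvalues λ = -6, -1.
For λ=-6: (A-λI) row 1 is [5, 0], so an eigenvector is (0, 1).
For λ=-1: (A-λI) row 2 is [-5, -5], so an eigenvector is (1, -1).
General solution: K_1e^(-6t)(0,1) + K_2e^(-t)(1,-1).

x_1(t) = K_2e^(-t), x_2(t) = K_1e^(-6t) - K_2e^(-t)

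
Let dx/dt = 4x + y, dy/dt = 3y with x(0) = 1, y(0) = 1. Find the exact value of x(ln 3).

A = [[4,1],[0,3]]; eigenvalues λ = 3, 4.
Eigenvectors: (1,-1) for λ=3, (1,0) for λ=4.
From the initial condition, c_1 = -1, c_2 = 2.
x(ln 3) = (-1)(3^3)(1) + (2)(3^4)(1) = 135.

135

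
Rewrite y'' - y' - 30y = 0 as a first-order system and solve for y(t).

y(t) = c_1e^(-5t) + c_2e^(6t)

Let x_1 = y, x_2 = y'. Then x_1' = x_2 and x_2' = 30x_1 + x_2.
A = [[0,1],[30,1]]; det(A-λI) = λ^2 - λ - 30.
Eigenvalues λ = -5, 6 with eigenvectors (1,-5), (1,6).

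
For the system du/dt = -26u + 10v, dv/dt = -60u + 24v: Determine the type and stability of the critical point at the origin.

saddle

A = [[-26,10],[-60,24]]; det(A-λI) = λ^2 + 2λ - 24.
λ = 4, -6: opposite signs.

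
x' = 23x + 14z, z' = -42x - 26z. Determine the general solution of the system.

x(t) = C_1e^(-5t) + 2C_2e^(2t), z(t) = -2C_1e^(-5t) - 3C_2e^(2t)

Coefficient matrix A = [[23, 14], [-42, -26]].
Characteristic polynomial det(A - λI) = λ^2 + 3λ - 10 = 0.
Eigenvalues λ = -5, 2.
For λ=-5: (A-λI) row 1 is [28, 14], so an eigenvector is (1, -2).
For λ=2: (A-λI) row 1 is [21, 14], so an eigenvector is (2, -3).
General solution: C_1e^(-5t)(1,-2) + C_2e^(2t)(2,-3).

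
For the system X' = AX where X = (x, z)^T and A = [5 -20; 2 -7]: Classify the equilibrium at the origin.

A = [[5,-20],[2,-7]]; det(A-λI) = λ^2 + 2λ + 5.
λ = -1 ± 2i: negative real part.

stable spiral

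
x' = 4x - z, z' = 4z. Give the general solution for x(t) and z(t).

x(t) = -C_1e^(4t) - C_2te^(4t) - C_2e^(4t), z(t) = C_2e^(4t)

Coefficient matrix A = [[4, -1], [0, 4]].
Characteristic polynomial det(A - λI) = λ^2 - 8λ + 16 = 0.
Single eigenvalue λ = 4 with algebraic multiplicity 2.
Eigenvector v = (-1,0); generalized eigenvector w with (A-λI)w=v is (-1,1).
General solution: e^(4t)[C_1·v + C_2·(t·v + w)].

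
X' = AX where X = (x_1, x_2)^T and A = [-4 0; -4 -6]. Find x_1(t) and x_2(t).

x_1(t) = C_1e^(-4t), x_2(t) = -2C_1e^(-4t) + C_2e^(-6t)

Coefficient matrix A = [[-4, 0], [-4, -6]].
Characteristic polynomial det(A - λI) = λ^2 + 10λ + 24 = 0.
Eigenvalues λ = -4, -6.
For λ=-4: (A-λI) row 2 is [-4, -2], so an eigenvector is (1, -2).
For λ=-6: (A-λI) row 1 is [2, 0], so an eigenvector is (0, 1).
General solution: C_1e^(-4t)(1,-2) + C_2e^(-6t)(0,1).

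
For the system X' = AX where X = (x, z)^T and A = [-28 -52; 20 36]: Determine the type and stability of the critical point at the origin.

A = [[-28,-52],[20,36]]; det(A-λI) = λ^2 - 8λ + 32.
λ = 4 ± 4i: positive real part.

unstable spiral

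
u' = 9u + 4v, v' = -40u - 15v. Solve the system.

u(t) = c_1e^(-3t)cos(4t) + c_2e^(-3t)sin(4t), v(t) = -c_1e^(-3t)sin(4t) - 3c_1e^(-3t)cos(4t) - 3c_2e^(-3t)sin(4t) + c_2e^(-3t)cos(4t)

Coefficient matrix A = [[9, 4], [-40, -15]].
Characteristic polynomial det(A - λI) = λ^2 + 6λ + 25 = 0.
Eigenvalues λ = -3 ± 4i (complex conjugate pair).
For λ=-3+4i: an eigenvector is (1,-3) - i(0,-1) = (1, -3 + i).
A real fundamental pair from Re and Im of e^((-3+4i)t)v: X_1 = e^(-3t)(cos(4t)·(1,-3) + sin(4t)·(0,-1)), X_2 = e^(-3t)(sin(4t)·(1,-3) - cos(4t)·(0,-1)).
General solution: c_1X_1 + c_2X_2.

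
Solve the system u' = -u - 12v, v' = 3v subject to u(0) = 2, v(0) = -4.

u(t) = 12e^(3t) - 10e^(-t), v(t) = -4e^(3t)

Coefficient matrix A = [[-1, -12], [0, 3]].
Characteristic polynomial det(A - λI) = λ^2 - 2λ - 3 = 0.
Eigenvalues λ = -1, 3.
For λ=-1: (A-λI) row 1 is [0, -12], so an eigenvector is (-1, 0).
For λ=3: (A-λI) row 1 is [-4, -12], so an eigenvector is (-3, 1).
General solution: K_1e^(-t)(-1,0) + K_2e^(3t)(-3,1).
Applying u(0)=2, v(0)=-4 gives K_1=10, K_2=-4.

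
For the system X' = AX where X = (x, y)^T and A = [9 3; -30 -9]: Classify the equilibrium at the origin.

center

A = [[9,3],[-30,-9]]; det(A-λI) = λ^2 + 9.
λ = 0 ± 3i: zero real part.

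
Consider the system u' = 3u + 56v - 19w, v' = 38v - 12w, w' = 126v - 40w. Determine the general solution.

Coefficient matrix A = [[3, 56, -19], [0, 38, -12], [0, 126, -40]].
det(A - λI) = 0 gives eigenvalues λ = -4, 2, 3.
For λ=-4: eigenvector (3,2,7).
For λ=2: eigenvector (1,1,3).
For λ=3: eigenvector (1,0,0).
General solution: K_1e^(-4t)(3,2,7) + K_2e^(2t)(1,1,3) + K_3e^(3t)(1,0,0).

u(t) = 3K_1e^(-4t) + K_2e^(2t) + K_3e^(3t), v(t) = 2K_1e^(-4t) + K_2e^(2t), w(t) = 7K_1e^(-4t) + 3K_2e^(2t)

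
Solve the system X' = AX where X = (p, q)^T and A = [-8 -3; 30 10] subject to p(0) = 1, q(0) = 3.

Coefficient matrix A = [[-8, -3], [30, 10]].
Characteristic polynomial det(A - λI) = λ^2 - 2λ + 10 = 0.
Eigenvalues λ = 1 ± 3i (complex conjugate pair).
For λ=1+3i: an eigenvector is (1,-3) - i(0,1) = (1, -3 - i).
A real fundamental pair from Re and Im of e^((1+3i)t)v: X_1 = e^(t)(cos(3t)·(1,-3) + sin(3t)·(0,1)), X_2 = e^(t)(sin(3t)·(1,-3) - cos(3t)·(0,1)).
General solution: K_1X_1 + K_2X_2.
Applying p(0)=1, q(0)=3 gives K_1=1, K_2=-6.

p(t) = -6e^(t)sin(3t) + e^(t)cos(3t), q(t) = 19e^(t)sin(3t) + 3e^(t)cos(3t)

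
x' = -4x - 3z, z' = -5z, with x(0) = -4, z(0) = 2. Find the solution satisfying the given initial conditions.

x(t) = -10e^(-4t) + 6e^(-5t), z(t) = 2e^(-5t)

Coefficient matrix A = [[-4, -3], [0, -5]].
Characteristic polynomial det(A - λI) = λ^2 + 9λ + 20 = 0.
Eigenvalues λ = -5, -4.
For λ=-5: (A-λI) row 1 is [1, -3], so an eigenvector is (-3, -1).
For λ=-4: (A-λI) row 1 is [0, -3], so an eigenvector is (-1, 0).
General solution: K_1e^(-5t)(-3,-1) + K_2e^(-4t)(-1,0).
Applying x(0)=-4, z(0)=2 gives K_1=-2, K_2=10.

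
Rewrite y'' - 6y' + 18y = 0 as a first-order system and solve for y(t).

y(t) = c_1e^(3t)cos(3t) + c_2e^(3t)sin(3t)

Let x_1 = y, x_2 = y'. Then x_1' = x_2 and x_2' = -18x_1 + 6x_2.
A = [[0,1],[-18,6]]; det(A-λI) = λ^2 - 6λ + 18.
Eigenvalues λ = 3 ± 3i.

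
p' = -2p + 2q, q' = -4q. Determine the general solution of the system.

Coefficient matrix A = [[-2, 2], [0, -4]].
Characteristic polynomial det(A - λI) = λ^2 + 6λ + 8 = 0.
Eigenvalues λ = -4, -2.
For λ=-4: (A-λI) row 1 is [2, 2], so an eigenvector is (1, -1).
For λ=-2: (A-λI) row 1 is [0, 2], so an eigenvector is (-1, 0).
General solution: K_1e^(-4t)(1,-1) + K_2e^(-2t)(-1,0).

p(t) = K_1e^(-4t) - K_2e^(-2t), q(t) = -K_1e^(-4t)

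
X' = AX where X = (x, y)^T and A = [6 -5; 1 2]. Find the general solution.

x(t) = 2c_1e^(4t)sin(t) + c_1e^(4t)cos(t) + c_2e^(4t)sin(t) - 2c_2e^(4t)cos(t), y(t) = c_1e^(4t)sin(t) - c_2e^(4t)cos(t)

Coefficient matrix A = [[6, -5], [1, 2]].
Characteristic polynomial det(A - λI) = λ^2 - 8λ + 17 = 0.
Eigenvalues λ = 4 ± i (complex conjugate pair).
For λ=4+i: an eigenvector is (1,0) - i(2,1) = (1 - 2i, 0 - i).
A real fundamental pair from Re and Im of e^((4+i)t)v: X_1 = e^(4t)(cos(t)·(1,0) + sin(t)·(2,1)), X_2 = e^(4t)(sin(t)·(1,0) - cos(t)·(2,1)).
General solution: c_1X_1 + c_2X_2.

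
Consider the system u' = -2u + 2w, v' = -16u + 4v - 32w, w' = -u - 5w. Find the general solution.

Coefficient matrix A = [[-2, 0, 2], [-16, 4, -32], [-1, 0, -5]].
det(A - λI) = 0 gives eigenvalues λ = -3, 4, -4.
For λ=-3: eigenvector (-2,0,1).
For λ=4: eigenvector (0,1,0).
For λ=-4: eigenvector (-1,2,1).
General solution: c_1e^(-3t)(-2,0,1) + c_2e^(4t)(0,1,0) + c_3e^(-4t)(-1,2,1).

u(t) = -2c_1e^(-3t) - c_3e^(-4t), v(t) = c_2e^(4t) + 2c_3e^(-4t), w(t) = c_1e^(-3t) + c_3e^(-4t)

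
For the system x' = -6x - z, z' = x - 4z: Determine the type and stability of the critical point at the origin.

stable improper node

A = [[-6,-1],[1,-4]]; det(A-λI) = λ^2 + 10λ + 25.
repeated λ = -5 with a single eigenvector.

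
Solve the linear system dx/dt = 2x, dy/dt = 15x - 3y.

x(t) = C_1e^(2t), y(t) = 3C_1e^(2t) + C_2e^(-3t)

Coefficient matrix A = [[2, 0], [15, -3]].
Characteristic polynomial det(A - λI) = λ^2 + λ - 6 = 0.
Eigenvalues λ = 2, -3.
For λ=2: (A-λI) row 2 is [15, -5], so an eigenvector is (1, 3).
For λ=-3: (A-λI) row 1 is [5, 0], so an eigenvector is (0, 1).
General solution: C_1e^(2t)(1,3) + C_2e^(-3t)(0,1).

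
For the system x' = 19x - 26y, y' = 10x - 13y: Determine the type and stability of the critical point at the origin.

unstable spiral

A = [[19,-26],[10,-13]]; det(A-λI) = λ^2 - 6λ + 13.
λ = 3 ± 2i: positive real part.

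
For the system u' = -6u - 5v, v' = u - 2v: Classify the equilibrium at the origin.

stable spiral

A = [[-6,-5],[1,-2]]; det(A-λI) = λ^2 + 8λ + 17.
λ = -4 ± i: negative real part.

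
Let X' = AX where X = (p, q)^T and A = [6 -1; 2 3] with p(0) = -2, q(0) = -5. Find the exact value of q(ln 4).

A = [[6,-1],[2,3]]; eigenvalues λ = 5, 4.
Eigenvectors: (-1,-1) for λ=5, (-1,-2) for λ=4.
From the initial condition, c_1 = -1, c_2 = 3.
q(ln 4) = (-1)(4^5)(-1) + (3)(4^4)(-2) = -512.

-512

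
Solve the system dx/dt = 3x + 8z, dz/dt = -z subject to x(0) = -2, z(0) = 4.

Coefficient matrix A = [[3, 8], [0, -1]].
Characteristic polynomial det(A - λI) = λ^2 - 2λ - 3 = 0.
Eigenvalues λ = 3, -1.
For λ=3: (A-λI) row 1 is [0, 8], so an eigenvector is (-1, 0).
For λ=-1: (A-λI) row 1 is [4, 8], so an eigenvector is (-2, 1).
General solution: C_1e^(3t)(-1,0) + C_2e^(-t)(-2,1).
Applying x(0)=-2, z(0)=4 gives C_1=-6, C_2=4.

x(t) = 6e^(3t) - 8e^(-t), z(t) = 4e^(-t)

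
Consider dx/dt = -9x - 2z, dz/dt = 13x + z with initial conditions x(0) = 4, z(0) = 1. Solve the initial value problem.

Coefficient matrix A = [[-9, -2], [13, 1]].
Characteristic polynomial det(A - λI) = λ^2 + 8λ + 17 = 0.
Eigenvalues λ = -4 ± i (complex conjugate pair).
For λ=-4+i: an eigenvector is (-1,3) - i(-1,2) = (-1 + i, 3 - 2i).
A real fundamental pair from Re and Im of e^((-4+i)t)v: X_1 = e^(-4t)(cos(t)·(-1,3) + sin(t)·(-1,2)), X_2 = e^(-4t)(sin(t)·(-1,3) - cos(t)·(-1,2)).
General solution: C_1X_1 + C_2X_2.
Applying x(0)=4, z(0)=1 gives C_1=9, C_2=13.

x(t) = -22e^(-4t)sin(t) + 4e^(-4t)cos(t), z(t) = 57e^(-4t)sin(t) + e^(-4t)cos(t)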